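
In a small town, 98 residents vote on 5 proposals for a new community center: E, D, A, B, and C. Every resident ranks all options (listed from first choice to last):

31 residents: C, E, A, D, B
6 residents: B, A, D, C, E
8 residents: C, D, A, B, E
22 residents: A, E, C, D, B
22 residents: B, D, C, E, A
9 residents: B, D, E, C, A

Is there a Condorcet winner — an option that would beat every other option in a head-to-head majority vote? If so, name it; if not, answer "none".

C vs E: 67–31 for C.
C vs D: 61–37 for C.
C vs A: 70–28 for C.
C vs B: 61–37 for C.
C beats every other option head-to-head.

C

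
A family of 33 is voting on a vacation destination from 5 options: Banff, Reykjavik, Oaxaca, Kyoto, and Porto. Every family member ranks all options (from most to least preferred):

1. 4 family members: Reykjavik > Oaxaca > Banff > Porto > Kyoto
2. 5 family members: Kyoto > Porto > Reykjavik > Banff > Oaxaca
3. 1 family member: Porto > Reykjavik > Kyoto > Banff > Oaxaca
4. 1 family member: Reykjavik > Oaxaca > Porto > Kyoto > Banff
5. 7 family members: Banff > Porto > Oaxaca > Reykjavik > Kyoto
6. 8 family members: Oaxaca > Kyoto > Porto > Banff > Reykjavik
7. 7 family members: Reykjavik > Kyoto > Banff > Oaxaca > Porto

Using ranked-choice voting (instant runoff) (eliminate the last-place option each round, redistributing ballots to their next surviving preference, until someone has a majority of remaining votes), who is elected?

Round 1: Banff 7, Reykjavik 12, Oaxaca 8, Kyoto 5, Porto 1. Eliminate Porto.
Round 2: Banff 7, Reykjavik 13, Oaxaca 8, Kyoto 5. Eliminate Kyoto.
Round 3: Banff 7, Reykjavik 18, Oaxaca 8. Reykjavik has a majority.

Reykjavik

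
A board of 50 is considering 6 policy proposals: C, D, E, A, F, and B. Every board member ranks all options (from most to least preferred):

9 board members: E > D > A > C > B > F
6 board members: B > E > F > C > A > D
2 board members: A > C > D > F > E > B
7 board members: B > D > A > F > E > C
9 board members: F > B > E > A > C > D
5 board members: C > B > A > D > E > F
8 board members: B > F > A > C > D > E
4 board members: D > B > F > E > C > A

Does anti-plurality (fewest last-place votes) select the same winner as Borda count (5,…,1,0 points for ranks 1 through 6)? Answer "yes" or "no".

yes

Anti-plurality — last-place votes: C 7, D 15, E 8, A 4, F 14, B 2. Winner: B.
Borda — scores: C 92, D 108, E 118, A 121, F 125, B 186. Winner: B.
The two methods agree.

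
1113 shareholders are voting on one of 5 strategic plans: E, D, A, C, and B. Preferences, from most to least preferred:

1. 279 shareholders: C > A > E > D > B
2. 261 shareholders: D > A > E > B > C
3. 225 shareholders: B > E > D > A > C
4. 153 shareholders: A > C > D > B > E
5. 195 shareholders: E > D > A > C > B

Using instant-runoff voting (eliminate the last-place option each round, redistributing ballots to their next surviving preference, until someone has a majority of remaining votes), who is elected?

Round 1: E 195, D 261, A 153, C 279, B 225. Eliminate A.
Round 2: E 195, D 261, C 432, B 225. Eliminate E.
Round 3: D 456, C 432, B 225. Eliminate B.
Round 4: D 681, C 432. D has a majority.

D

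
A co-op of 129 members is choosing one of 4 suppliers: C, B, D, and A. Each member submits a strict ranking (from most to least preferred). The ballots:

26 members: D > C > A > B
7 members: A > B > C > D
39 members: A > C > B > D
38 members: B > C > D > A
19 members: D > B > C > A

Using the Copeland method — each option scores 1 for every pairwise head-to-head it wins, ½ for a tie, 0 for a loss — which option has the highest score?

C: beats B, D, and A → score 3.
B: beats D; loses to C and A → score 1.
D: beats A; loses to C and B → score 1.
A: beats B; loses to C and D → score 1.
C has the best pairwise record.

C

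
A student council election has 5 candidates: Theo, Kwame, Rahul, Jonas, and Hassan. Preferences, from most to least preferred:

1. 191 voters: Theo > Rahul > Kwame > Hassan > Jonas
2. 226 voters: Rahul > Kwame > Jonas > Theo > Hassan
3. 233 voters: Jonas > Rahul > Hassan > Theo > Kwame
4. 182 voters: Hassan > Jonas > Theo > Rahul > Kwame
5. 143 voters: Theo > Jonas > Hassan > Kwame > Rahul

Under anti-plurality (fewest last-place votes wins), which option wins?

Theo

Last-place votes: Theo 0, Kwame 415, Rahul 143, Jonas 191, Hassan 226.
Theo is ranked last by the fewest voters, so Theo wins.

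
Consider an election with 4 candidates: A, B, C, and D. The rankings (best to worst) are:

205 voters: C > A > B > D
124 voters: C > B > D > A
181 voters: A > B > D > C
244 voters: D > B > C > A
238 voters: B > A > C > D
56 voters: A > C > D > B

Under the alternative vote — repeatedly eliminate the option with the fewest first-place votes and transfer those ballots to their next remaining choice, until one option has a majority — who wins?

B

Round 1: A 237, B 238, C 329, D 244. Eliminate A.
Round 2: B 419, C 385, D 244. Eliminate D.
Round 3: B 663, C 385. B has a majority.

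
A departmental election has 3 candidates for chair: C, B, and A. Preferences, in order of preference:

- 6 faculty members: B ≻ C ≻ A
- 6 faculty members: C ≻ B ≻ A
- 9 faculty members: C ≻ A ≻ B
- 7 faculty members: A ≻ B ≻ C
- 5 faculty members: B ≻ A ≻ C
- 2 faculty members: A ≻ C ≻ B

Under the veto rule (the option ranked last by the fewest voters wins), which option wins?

Last-place votes: C 12, B 11, A 12.
B is ranked last by the fewest voters, so B wins.

B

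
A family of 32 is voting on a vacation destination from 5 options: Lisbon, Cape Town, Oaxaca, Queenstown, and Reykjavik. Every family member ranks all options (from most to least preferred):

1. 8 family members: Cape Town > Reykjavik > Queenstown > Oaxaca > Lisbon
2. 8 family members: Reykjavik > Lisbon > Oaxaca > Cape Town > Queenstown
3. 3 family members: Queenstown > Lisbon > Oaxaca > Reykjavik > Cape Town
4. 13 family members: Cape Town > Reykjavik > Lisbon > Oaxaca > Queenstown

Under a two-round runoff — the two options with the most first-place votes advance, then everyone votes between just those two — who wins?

Round 1 first-place votes: Lisbon 0, Cape Town 21, Oaxaca 0, Queenstown 3, Reykjavik 8.
Cape Town and Reykjavik advance.
Runoff: Cape Town is preferred to Reykjavik by 21 voters; Reykjavik by 11.
Cape Town wins the runoff.

Cape Town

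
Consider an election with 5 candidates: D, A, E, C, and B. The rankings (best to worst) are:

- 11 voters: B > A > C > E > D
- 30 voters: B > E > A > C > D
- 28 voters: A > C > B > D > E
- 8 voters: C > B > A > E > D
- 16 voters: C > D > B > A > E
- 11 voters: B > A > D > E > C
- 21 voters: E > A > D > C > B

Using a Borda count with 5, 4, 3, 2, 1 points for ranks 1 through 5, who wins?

A

D: 11·1 + 30·1 + 28·2 + 8·1 + 16·4 + 11·3 + 21·3 = 265
A: 11·4 + 30·3 + 28·5 + 8·3 + 16·2 + 11·4 + 21·4 = 458
E: 11·2 + 30·4 + 28·1 + 8·2 + 16·1 + 11·2 + 21·5 = 329
C: 11·3 + 30·2 + 28·4 + 8·5 + 16·5 + 11·1 + 21·2 = 378
B: 11·5 + 30·5 + 28·3 + 8·4 + 16·3 + 11·5 + 21·1 = 445
A has the highest Borda score (458).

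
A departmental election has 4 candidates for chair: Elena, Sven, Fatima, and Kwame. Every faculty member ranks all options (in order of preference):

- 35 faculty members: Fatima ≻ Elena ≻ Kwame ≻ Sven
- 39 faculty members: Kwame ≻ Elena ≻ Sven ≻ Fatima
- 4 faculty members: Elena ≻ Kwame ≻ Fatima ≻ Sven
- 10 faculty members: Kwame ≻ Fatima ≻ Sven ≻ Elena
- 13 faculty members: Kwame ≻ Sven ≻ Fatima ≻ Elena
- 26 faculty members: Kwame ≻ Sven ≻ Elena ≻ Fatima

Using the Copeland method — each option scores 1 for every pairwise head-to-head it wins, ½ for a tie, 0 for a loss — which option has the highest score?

Elena: beats Sven and Fatima; loses to Kwame → score 2.
Sven: beats Fatima; loses to Elena and Kwame → score 1.
Fatima: loses to Elena, Sven, and Kwame → score 0.
Kwame: beats Elena, Sven, and Fatima → score 3.
Kwame has the best pairwise record.

Kwame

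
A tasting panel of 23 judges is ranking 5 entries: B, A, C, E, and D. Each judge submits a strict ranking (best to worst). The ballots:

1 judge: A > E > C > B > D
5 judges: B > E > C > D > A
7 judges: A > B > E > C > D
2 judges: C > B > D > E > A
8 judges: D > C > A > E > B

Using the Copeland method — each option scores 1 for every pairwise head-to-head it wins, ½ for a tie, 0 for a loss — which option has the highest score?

B: beats C, E, and D; loses to A → score 3.
A: beats B and E; loses to C and D → score 2.
C: beats A and D; loses to B and E → score 2.
E: beats C and D; loses to B and A → score 2.
D: beats A; loses to B, C, and E → score 1.
B has the best pairwise record.

B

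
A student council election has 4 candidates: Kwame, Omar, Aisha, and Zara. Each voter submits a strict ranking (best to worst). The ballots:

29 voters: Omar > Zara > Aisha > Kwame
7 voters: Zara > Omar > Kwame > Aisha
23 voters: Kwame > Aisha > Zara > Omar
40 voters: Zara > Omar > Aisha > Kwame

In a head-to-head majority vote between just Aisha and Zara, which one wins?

Zara

Voters preferring Aisha to Zara: 23; preferring Zara to Aisha: 76.
Zara wins the head-to-head.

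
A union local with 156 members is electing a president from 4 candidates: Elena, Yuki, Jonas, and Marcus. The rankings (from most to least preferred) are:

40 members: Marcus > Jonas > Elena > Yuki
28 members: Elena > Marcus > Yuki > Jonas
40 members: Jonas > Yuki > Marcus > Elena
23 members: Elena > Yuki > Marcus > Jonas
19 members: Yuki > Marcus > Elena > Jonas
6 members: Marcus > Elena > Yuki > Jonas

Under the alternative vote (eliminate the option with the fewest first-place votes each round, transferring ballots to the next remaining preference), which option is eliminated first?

Round 1: Elena 51, Yuki 19, Jonas 40, Marcus 46. Eliminate Yuki.

Yuki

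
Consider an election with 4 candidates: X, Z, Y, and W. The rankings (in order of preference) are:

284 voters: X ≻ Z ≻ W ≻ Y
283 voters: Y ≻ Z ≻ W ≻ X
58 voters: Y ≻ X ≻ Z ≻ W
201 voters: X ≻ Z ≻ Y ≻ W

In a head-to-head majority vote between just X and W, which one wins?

X

Voters preferring X to W: 543; preferring W to X: 283.
X wins the head-to-head.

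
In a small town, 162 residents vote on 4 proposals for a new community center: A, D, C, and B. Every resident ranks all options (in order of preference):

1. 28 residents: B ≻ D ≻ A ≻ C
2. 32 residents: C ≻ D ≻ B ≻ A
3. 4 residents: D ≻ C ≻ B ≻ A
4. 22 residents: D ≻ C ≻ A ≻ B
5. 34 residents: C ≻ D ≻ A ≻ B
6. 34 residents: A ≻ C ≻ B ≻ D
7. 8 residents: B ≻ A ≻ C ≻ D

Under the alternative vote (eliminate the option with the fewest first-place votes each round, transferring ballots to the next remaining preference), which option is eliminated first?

Round 1: A 34, D 26, C 66, B 36. Eliminate D.

D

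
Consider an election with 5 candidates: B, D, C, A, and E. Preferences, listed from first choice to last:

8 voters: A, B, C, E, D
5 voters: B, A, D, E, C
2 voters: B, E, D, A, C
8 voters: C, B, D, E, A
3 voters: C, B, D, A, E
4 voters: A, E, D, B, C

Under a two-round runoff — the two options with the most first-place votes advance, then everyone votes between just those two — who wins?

Round 1 first-place votes: B 7, D 0, C 11, A 12, E 0.
A and C advance.
Runoff: A is preferred to C by 19 voters; C by 11.
A wins the runoff.

A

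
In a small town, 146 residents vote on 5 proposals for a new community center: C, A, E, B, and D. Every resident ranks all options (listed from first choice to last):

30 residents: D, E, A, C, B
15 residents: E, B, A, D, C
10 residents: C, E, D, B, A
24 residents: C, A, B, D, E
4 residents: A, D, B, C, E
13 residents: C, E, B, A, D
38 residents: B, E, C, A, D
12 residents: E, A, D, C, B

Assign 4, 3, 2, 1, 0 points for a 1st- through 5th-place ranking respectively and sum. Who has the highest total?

C: 30·1 + 15·0 + 10·4 + 24·4 + 4·1 + 13·4 + 38·2 + 12·1 = 310
A: 30·2 + 15·2 + 10·0 + 24·3 + 4·4 + 13·1 + 38·1 + 12·3 = 265
E: 30·3 + 15·4 + 10·3 + 24·0 + 4·0 + 13·3 + 38·3 + 12·4 = 381
B: 30·0 + 15·3 + 10·1 + 24·2 + 4·2 + 13·2 + 38·4 + 12·0 = 289
D: 30·4 + 15·1 + 10·2 + 24·1 + 4·3 + 13·0 + 38·0 + 12·2 = 215
E has the highest Borda score (381).

E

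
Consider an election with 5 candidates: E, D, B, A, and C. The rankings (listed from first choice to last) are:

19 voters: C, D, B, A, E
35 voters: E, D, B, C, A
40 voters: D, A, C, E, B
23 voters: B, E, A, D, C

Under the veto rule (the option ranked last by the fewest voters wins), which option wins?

Last-place votes: E 19, D 0, B 40, A 35, C 23.
D is ranked last by the fewest voters, so D wins.

D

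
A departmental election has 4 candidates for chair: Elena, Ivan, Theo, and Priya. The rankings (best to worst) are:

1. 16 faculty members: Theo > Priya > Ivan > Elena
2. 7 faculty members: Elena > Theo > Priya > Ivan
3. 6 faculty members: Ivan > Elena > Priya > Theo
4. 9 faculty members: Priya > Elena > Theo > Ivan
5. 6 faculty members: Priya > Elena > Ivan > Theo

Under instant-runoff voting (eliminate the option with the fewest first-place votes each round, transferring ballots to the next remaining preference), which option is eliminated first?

Ivan

Round 1: Elena 7, Ivan 6, Theo 16, Priya 15. Eliminate Ivan.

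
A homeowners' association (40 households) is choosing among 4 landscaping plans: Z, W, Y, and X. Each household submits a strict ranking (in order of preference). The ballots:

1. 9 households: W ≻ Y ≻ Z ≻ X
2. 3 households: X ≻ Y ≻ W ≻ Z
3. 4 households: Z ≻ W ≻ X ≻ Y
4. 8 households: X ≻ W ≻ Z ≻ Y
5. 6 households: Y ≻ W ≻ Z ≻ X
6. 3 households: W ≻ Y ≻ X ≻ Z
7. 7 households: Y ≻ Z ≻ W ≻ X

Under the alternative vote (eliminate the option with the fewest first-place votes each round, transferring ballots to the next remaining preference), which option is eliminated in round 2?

Round 1: Z 4, W 12, Y 13, X 11. Eliminate Z.
Round 2: W 16, Y 13, X 11. Eliminate X.

X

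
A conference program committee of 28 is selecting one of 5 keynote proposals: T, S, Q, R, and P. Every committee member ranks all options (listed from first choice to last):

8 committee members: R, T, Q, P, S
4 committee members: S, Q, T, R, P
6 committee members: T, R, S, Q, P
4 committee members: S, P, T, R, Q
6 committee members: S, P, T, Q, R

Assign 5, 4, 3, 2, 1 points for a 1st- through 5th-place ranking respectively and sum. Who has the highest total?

T: 8·4 + 4·3 + 6·5 + 4·3 + 6·3 = 104
S: 8·1 + 4·5 + 6·3 + 4·5 + 6·5 = 96
Q: 8·3 + 4·4 + 6·2 + 4·1 + 6·2 = 68
R: 8·5 + 4·2 + 6·4 + 4·2 + 6·1 = 86
P: 8·2 + 4·1 + 6·1 + 4·4 + 6·4 = 66
T has the highest Borda score (104).

T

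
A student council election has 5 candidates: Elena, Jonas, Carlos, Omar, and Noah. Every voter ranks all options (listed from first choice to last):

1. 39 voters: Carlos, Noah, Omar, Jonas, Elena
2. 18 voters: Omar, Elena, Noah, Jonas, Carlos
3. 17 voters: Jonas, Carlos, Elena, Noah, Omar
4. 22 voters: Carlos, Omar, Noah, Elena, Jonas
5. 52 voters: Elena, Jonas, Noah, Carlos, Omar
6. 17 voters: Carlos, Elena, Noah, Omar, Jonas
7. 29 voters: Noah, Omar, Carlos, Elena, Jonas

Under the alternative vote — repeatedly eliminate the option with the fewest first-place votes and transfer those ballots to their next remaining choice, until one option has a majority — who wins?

Carlos

Round 1: Elena 52, Jonas 17, Carlos 78, Omar 18, Noah 29. Eliminate Jonas.
Round 2: Elena 52, Carlos 95, Omar 18, Noah 29. Eliminate Omar.
Round 3: Elena 70, Carlos 95, Noah 29. Eliminate Noah.
Round 4: Elena 70, Carlos 124. Carlos has a majority.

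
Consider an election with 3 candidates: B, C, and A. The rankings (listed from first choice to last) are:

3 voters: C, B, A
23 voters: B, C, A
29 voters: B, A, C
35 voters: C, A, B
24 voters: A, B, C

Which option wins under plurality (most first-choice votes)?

First-place votes: B 52, C 38, A 24.
B has the most first-place votes.

B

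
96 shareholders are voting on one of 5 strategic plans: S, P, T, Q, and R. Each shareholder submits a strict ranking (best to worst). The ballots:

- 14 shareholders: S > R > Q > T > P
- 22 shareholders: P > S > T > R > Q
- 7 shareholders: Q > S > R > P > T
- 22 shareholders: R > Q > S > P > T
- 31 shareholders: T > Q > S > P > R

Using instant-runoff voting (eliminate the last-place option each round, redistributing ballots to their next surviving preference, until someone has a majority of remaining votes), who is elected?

T

Round 1: S 14, P 22, T 31, Q 7, R 22. Eliminate Q.
Round 2: S 21, P 22, T 31, R 22. Eliminate S.
Round 3: P 22, T 31, R 43. Eliminate P.
Round 4: T 53, R 43. T has a majority.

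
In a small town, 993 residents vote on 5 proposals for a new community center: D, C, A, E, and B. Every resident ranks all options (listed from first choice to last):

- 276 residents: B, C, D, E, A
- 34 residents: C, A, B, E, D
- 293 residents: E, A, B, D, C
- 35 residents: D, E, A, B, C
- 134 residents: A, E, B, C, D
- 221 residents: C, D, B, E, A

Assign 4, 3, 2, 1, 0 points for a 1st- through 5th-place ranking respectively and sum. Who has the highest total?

D: 276·2 + 34·0 + 293·1 + 35·4 + 134·0 + 221·3 = 1648
C: 276·3 + 34·4 + 293·0 + 35·0 + 134·1 + 221·4 = 1982
A: 276·0 + 34·3 + 293·3 + 35·2 + 134·4 + 221·0 = 1587
E: 276·1 + 34·1 + 293·4 + 35·3 + 134·3 + 221·1 = 2210
B: 276·4 + 34·2 + 293·2 + 35·1 + 134·2 + 221·2 = 2503
B has the highest Borda score (2503).

B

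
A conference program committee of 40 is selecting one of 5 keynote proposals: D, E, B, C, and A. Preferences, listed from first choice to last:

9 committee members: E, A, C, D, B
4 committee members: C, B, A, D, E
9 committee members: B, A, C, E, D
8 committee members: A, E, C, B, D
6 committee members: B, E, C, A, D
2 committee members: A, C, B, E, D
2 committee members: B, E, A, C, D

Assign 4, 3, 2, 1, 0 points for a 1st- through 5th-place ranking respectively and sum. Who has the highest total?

D: 9·1 + 4·1 + 9·0 + 8·0 + 6·0 + 2·0 + 2·0 = 13
E: 9·4 + 4·0 + 9·1 + 8·3 + 6·3 + 2·1 + 2·3 = 95
B: 9·0 + 4·3 + 9·4 + 8·1 + 6·4 + 2·2 + 2·4 = 92
C: 9·2 + 4·4 + 9·2 + 8·2 + 6·2 + 2·3 + 2·1 = 88
A: 9·3 + 4·2 + 9·3 + 8·4 + 6·1 + 2·4 + 2·2 = 112
A has the highest Borda score (112).

A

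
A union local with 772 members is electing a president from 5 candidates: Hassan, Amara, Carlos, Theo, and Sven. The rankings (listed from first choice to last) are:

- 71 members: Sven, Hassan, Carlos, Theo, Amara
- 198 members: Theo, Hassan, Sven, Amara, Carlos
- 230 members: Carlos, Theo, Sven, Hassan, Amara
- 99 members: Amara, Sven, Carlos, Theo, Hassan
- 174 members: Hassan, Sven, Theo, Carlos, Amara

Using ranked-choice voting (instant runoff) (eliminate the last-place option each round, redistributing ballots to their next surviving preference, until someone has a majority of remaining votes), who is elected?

Round 1: Hassan 174, Amara 99, Carlos 230, Theo 198, Sven 71. Eliminate Sven.
Round 2: Hassan 245, Amara 99, Carlos 230, Theo 198. Eliminate Amara.
Round 3: Hassan 245, Carlos 329, Theo 198. Eliminate Theo.
Round 4: Hassan 443, Carlos 329. Hassan has a majority.

Hassan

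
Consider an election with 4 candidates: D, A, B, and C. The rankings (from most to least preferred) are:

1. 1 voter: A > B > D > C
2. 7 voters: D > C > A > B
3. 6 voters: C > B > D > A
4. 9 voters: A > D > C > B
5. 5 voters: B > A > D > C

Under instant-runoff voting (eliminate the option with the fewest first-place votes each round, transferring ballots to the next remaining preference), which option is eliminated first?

B

Round 1: D 7, A 10, B 5, C 6. Eliminate B.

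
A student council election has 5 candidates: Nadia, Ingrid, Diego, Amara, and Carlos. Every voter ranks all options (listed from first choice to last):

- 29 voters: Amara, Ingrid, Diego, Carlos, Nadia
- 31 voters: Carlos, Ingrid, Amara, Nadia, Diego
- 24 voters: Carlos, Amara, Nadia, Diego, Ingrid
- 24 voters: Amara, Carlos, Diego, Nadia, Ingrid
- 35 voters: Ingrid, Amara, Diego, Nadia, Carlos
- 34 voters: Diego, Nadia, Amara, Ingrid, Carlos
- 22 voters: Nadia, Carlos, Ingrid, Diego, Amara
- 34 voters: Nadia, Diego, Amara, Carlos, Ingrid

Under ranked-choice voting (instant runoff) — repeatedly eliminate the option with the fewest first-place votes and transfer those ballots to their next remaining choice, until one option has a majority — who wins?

Amara

Round 1: Nadia 56, Ingrid 35, Diego 34, Amara 53, Carlos 55. Eliminate Diego.
Round 2: Nadia 90, Ingrid 35, Amara 53, Carlos 55. Eliminate Ingrid.
Round 3: Nadia 90, Amara 88, Carlos 55. Eliminate Carlos.
Round 4: Nadia 90, Amara 143. Amara has a majority.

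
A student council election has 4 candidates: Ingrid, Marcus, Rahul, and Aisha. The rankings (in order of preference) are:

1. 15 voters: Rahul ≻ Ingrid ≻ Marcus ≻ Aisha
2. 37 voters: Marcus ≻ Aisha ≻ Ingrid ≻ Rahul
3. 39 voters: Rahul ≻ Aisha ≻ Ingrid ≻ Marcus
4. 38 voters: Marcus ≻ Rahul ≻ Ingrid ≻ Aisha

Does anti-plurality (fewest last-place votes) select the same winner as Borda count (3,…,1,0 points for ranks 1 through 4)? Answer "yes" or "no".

Anti-plurality — last-place votes: Ingrid 0, Marcus 39, Rahul 37, Aisha 53. Winner: Ingrid.
Borda — scores: Ingrid 144, Marcus 240, Rahul 238, Aisha 152. Winner: Marcus.
The two methods disagree.

no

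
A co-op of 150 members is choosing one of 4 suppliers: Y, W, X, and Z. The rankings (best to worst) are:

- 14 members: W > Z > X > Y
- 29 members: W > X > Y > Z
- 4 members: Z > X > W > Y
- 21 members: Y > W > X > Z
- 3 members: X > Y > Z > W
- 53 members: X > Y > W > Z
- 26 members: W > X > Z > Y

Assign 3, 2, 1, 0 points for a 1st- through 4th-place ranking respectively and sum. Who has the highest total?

Y: 14·0 + 29·1 + 4·0 + 21·3 + 3·2 + 53·2 + 26·0 = 204
W: 14·3 + 29·3 + 4·1 + 21·2 + 3·0 + 53·1 + 26·3 = 306
X: 14·1 + 29·2 + 4·2 + 21·1 + 3·3 + 53·3 + 26·2 = 321
Z: 14·2 + 29·0 + 4·3 + 21·0 + 3·1 + 53·0 + 26·1 = 69
X has the highest Borda score (321).

X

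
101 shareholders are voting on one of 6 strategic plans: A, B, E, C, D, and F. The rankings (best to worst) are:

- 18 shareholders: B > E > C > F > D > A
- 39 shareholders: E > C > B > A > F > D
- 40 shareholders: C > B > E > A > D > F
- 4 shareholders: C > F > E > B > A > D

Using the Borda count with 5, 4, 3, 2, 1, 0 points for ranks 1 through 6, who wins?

A: 18·0 + 39·2 + 40·2 + 4·1 = 162
B: 18·5 + 39·3 + 40·4 + 4·2 = 375
E: 18·4 + 39·5 + 40·3 + 4·3 = 399
C: 18·3 + 39·4 + 40·5 + 4·5 = 430
D: 18·1 + 39·0 + 40·1 + 4·0 = 58
F: 18·2 + 39·1 + 40·0 + 4·4 = 91
C has the highest Borda score (430).

C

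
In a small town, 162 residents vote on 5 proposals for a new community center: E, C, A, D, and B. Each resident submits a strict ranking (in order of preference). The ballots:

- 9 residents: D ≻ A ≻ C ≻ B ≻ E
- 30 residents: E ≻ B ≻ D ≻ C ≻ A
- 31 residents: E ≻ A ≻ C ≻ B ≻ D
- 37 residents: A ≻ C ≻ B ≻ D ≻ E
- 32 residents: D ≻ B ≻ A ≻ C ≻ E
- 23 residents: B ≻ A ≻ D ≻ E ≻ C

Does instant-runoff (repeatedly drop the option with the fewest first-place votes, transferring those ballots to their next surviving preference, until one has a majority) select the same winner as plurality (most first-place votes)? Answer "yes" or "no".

no

Instant-runoff — R1 E 61, C 0, A 37, D 41, B 23 (C out); R2 E 61, A 37, D 41, B 23 (B out); R3 E 61, A 60, D 41 (D out); R4 E 61, A 101 (A winner). Winner: A.
Plurality — first-place votes: E 61, C 0, A 37, D 41, B 23. Winner: E.
The two methods disagree.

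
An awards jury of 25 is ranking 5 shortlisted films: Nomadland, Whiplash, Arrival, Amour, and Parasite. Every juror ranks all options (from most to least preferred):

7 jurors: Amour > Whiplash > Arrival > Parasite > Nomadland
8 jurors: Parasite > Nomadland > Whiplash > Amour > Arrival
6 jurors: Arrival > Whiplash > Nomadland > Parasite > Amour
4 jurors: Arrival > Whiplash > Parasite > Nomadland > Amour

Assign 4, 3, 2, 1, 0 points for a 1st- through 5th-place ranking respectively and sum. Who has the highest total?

Nomadland: 7·0 + 8·3 + 6·2 + 4·1 = 40
Whiplash: 7·3 + 8·2 + 6·3 + 4·3 = 67
Arrival: 7·2 + 8·0 + 6·4 + 4·4 = 54
Amour: 7·4 + 8·1 + 6·0 + 4·0 = 36
Parasite: 7·1 + 8·4 + 6·1 + 4·2 = 53
Whiplash has the highest Borda score (67).

Whiplash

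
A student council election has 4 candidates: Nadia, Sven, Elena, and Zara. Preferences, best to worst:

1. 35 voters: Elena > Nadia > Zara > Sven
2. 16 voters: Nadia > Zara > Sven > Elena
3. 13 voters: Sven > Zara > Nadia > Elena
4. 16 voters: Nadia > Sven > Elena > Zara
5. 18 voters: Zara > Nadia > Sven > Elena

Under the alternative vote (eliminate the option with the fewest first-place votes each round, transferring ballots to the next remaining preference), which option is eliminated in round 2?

Round 1: Nadia 32, Sven 13, Elena 35, Zara 18. Eliminate Sven.
Round 2: Nadia 32, Elena 35, Zara 31. Eliminate Zara.

Zara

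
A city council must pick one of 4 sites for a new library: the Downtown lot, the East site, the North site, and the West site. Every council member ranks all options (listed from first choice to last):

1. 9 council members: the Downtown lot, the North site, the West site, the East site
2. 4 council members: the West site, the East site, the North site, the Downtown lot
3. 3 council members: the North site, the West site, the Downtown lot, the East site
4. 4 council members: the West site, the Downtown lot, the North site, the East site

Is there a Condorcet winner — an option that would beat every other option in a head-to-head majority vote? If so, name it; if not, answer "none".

none

Checking pairwise contests:
the West site beats the Downtown lot 11–9.
the Downtown lot beats the East site 16–4.
the Downtown lot beats the North site 13–7.
the North site beats the West site 12–8.
Every option loses at least one head-to-head, so there is no Condorcet winner.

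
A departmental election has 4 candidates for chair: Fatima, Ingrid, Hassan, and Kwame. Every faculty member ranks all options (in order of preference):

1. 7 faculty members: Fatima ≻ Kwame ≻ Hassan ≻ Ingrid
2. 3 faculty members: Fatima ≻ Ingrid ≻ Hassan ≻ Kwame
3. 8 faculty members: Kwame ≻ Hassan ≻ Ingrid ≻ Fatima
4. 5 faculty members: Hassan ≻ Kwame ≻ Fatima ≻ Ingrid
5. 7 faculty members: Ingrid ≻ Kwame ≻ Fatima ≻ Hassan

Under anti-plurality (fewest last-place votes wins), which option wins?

Kwame

Last-place votes: Fatima 8, Ingrid 12, Hassan 7, Kwame 3.
Kwame is ranked last by the fewest voters, so Kwame wins.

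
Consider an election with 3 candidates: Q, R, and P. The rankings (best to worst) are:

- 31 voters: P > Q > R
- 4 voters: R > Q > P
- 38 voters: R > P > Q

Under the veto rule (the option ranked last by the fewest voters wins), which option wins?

P

Last-place votes: Q 38, R 31, P 4.
P is ranked last by the fewest voters, so P wins.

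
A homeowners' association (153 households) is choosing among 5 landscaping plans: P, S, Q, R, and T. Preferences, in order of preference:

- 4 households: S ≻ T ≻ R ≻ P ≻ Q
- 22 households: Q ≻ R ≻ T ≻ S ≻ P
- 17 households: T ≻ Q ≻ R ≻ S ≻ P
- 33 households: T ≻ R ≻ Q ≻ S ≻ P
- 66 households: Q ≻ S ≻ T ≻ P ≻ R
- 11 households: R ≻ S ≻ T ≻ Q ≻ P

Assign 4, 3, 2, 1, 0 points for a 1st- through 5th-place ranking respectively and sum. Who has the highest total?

Q

P: 4·1 + 22·0 + 17·0 + 33·0 + 66·1 + 11·0 = 70
S: 4·4 + 22·1 + 17·1 + 33·1 + 66·3 + 11·3 = 319
Q: 4·0 + 22·4 + 17·3 + 33·2 + 66·4 + 11·1 = 480
R: 4·2 + 22·3 + 17·2 + 33·3 + 66·0 + 11·4 = 251
T: 4·3 + 22·2 + 17·4 + 33·4 + 66·2 + 11·2 = 410
Q has the highest Borda score (480).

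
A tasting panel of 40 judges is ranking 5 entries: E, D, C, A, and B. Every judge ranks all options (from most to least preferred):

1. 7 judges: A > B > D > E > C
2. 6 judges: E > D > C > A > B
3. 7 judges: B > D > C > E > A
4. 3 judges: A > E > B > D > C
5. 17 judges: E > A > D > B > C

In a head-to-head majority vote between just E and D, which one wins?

Voters preferring E to D: 26; preferring D to E: 14.
E wins the head-to-head.

E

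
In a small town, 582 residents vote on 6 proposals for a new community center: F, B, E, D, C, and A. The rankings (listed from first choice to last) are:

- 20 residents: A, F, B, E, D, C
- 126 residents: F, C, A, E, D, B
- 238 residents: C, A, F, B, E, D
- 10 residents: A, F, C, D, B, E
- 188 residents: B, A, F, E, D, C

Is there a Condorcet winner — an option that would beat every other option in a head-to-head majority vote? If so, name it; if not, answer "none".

Checking pairwise contests:
A beats F 456–126.
F beats B 394–188.
F beats E 582–0.
F beats D 582–0.
F beats C 344–238.
C beats A 364–218.
Every option loses at least one head-to-head, so there is no Condorcet winner.

none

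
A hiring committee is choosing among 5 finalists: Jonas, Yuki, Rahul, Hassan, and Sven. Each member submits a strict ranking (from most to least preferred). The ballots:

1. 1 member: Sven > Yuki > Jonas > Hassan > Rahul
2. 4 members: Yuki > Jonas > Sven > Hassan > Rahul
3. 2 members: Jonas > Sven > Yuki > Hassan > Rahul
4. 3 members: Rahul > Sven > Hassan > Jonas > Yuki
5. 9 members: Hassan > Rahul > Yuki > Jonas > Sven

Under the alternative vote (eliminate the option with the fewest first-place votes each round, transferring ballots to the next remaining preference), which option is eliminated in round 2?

Jonas

Round 1: Jonas 2, Yuki 4, Rahul 3, Hassan 9, Sven 1. Eliminate Sven.
Round 2: Jonas 2, Yuki 5, Rahul 3, Hassan 9. Eliminate Jonas.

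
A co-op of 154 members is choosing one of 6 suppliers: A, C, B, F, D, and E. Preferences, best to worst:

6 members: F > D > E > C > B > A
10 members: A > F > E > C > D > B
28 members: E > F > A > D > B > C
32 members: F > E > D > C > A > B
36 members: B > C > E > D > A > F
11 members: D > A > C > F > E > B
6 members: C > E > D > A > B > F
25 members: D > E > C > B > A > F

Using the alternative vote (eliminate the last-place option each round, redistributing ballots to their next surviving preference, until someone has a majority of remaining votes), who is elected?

Round 1: A 10, C 6, B 36, F 38, D 36, E 28. Eliminate C.
Round 2: A 10, B 36, F 38, D 36, E 34. Eliminate A.
Round 3: B 36, F 48, D 36, E 34. Eliminate E.
Round 4: B 36, F 76, D 42. Eliminate B.
Round 5: F 76, D 78. D has a majority.

D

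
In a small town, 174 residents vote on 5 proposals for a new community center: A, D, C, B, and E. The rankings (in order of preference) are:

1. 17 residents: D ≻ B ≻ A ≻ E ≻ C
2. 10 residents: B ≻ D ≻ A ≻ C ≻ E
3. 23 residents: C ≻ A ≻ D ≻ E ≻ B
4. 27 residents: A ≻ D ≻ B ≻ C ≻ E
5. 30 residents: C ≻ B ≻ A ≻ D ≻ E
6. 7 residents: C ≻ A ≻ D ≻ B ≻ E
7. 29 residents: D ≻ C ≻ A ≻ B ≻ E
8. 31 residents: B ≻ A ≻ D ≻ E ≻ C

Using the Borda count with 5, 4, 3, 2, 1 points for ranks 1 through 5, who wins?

A: 17·3 + 10·3 + 23·4 + 27·5 + 30·3 + 7·4 + 29·3 + 31·4 = 637
D: 17·5 + 10·4 + 23·3 + 27·4 + 30·2 + 7·3 + 29·5 + 31·3 = 621
C: 17·1 + 10·2 + 23·5 + 27·2 + 30·5 + 7·5 + 29·4 + 31·1 = 538
B: 17·4 + 10·5 + 23·1 + 27·3 + 30·4 + 7·2 + 29·2 + 31·5 = 569
E: 17·2 + 10·1 + 23·2 + 27·1 + 30·1 + 7·1 + 29·1 + 31·2 = 245
A has the highest Borda score (637).

A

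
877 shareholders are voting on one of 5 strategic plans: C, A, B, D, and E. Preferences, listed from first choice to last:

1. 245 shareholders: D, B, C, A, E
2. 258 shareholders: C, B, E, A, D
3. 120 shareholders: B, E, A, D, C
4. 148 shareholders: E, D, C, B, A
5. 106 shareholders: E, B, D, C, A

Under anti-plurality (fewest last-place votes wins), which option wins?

Last-place votes: C 120, A 254, B 0, D 258, E 245.
B is ranked last by the fewest voters, so B wins.

B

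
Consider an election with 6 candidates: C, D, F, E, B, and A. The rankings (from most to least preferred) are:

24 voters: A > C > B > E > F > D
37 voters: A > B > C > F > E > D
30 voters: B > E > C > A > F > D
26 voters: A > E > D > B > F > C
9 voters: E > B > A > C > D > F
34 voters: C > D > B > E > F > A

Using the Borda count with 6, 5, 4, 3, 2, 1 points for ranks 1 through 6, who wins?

B

C: 24·5 + 37·4 + 30·4 + 26·1 + 9·3 + 34·6 = 645
D: 24·1 + 37·1 + 30·1 + 26·4 + 9·2 + 34·5 = 383
F: 24·2 + 37·3 + 30·2 + 26·2 + 9·1 + 34·2 = 348
E: 24·3 + 37·2 + 30·5 + 26·5 + 9·6 + 34·3 = 582
B: 24·4 + 37·5 + 30·6 + 26·3 + 9·5 + 34·4 = 720
A: 24·6 + 37·6 + 30·3 + 26·6 + 9·4 + 34·1 = 682
B has the highest Borda score (720).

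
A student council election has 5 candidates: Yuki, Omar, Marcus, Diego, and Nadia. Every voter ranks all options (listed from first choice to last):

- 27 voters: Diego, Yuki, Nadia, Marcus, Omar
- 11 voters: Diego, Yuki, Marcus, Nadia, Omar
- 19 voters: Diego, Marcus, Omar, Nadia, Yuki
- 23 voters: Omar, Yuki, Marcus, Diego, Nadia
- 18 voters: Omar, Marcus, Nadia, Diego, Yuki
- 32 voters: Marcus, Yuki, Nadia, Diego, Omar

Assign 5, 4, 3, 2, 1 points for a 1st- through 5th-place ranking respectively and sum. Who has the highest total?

Marcus

Yuki: 27·4 + 11·4 + 19·1 + 23·4 + 18·1 + 32·4 = 409
Omar: 27·1 + 11·1 + 19·3 + 23·5 + 18·5 + 32·1 = 332
Marcus: 27·2 + 11·3 + 19·4 + 23·3 + 18·4 + 32·5 = 464
Diego: 27·5 + 11·5 + 19·5 + 23·2 + 18·2 + 32·2 = 431
Nadia: 27·3 + 11·2 + 19·2 + 23·1 + 18·3 + 32·3 = 314
Marcus has the highest Borda score (464).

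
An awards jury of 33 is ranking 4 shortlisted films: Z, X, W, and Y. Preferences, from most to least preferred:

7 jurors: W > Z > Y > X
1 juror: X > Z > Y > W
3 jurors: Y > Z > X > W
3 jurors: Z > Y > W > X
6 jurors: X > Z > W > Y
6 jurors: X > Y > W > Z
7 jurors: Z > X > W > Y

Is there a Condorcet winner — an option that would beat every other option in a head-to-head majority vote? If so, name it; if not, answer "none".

Z vs X: 20–13 for Z.
Z vs W: 20–13 for Z.
Z vs Y: 24–9 for Z.
Z beats every other option head-to-head.

Z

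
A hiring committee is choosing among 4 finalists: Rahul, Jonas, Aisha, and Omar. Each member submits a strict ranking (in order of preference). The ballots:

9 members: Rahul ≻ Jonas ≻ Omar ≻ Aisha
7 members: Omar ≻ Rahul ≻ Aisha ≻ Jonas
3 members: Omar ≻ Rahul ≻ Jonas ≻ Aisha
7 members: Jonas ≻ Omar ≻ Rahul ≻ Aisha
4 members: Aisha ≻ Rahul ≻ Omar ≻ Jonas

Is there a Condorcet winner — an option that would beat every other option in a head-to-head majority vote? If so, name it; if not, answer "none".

Checking pairwise contests:
Omar beats Rahul 17–13.
Rahul beats Jonas 23–7.
Rahul beats Aisha 26–4.
Jonas beats Omar 16–14.
Every option loses at least one head-to-head, so there is no Condorcet winner.

none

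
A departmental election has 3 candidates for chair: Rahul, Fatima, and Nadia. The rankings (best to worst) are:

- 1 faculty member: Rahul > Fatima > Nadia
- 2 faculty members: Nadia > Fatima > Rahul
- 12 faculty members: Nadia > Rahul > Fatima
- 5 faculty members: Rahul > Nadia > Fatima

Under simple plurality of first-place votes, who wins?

First-place votes: Rahul 6, Fatima 0, Nadia 14.
Nadia has the most first-place votes.

Nadia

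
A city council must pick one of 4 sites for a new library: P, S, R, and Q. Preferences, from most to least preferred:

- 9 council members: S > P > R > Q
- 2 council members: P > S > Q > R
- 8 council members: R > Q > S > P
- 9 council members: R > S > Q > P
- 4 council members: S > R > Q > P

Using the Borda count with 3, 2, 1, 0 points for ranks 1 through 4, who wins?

P: 9·2 + 2·3 + 8·0 + 9·0 + 4·0 = 24
S: 9·3 + 2·2 + 8·1 + 9·2 + 4·3 = 69
R: 9·1 + 2·0 + 8·3 + 9·3 + 4·2 = 68
Q: 9·0 + 2·1 + 8·2 + 9·1 + 4·1 = 31
S has the highest Borda score (69).

S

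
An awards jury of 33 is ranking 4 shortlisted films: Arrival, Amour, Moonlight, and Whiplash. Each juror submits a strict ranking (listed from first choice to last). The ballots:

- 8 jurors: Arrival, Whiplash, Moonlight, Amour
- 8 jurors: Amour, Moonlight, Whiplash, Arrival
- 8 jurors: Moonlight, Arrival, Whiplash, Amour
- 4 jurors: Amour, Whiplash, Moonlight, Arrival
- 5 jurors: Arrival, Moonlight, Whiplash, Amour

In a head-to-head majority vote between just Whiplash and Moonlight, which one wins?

Voters preferring Whiplash to Moonlight: 12; preferring Moonlight to Whiplash: 21.
Moonlight wins the head-to-head.

Moonlight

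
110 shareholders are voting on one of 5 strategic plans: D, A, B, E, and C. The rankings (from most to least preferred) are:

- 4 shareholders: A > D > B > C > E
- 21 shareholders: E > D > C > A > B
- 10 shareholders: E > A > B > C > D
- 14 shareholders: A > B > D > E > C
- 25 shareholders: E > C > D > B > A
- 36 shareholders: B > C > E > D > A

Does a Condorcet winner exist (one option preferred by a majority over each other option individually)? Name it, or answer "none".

E

E vs D: 92–18 for E.
E vs A: 92–18 for E.
E vs B: 56–54 for E.
E vs C: 70–40 for E.
E beats every other option head-to-head.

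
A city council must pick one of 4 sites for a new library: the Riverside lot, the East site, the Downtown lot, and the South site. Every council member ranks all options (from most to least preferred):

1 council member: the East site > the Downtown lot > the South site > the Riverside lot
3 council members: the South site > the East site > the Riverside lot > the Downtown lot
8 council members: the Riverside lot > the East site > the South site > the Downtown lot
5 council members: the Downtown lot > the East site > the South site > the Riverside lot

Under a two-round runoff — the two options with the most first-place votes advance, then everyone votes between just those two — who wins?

Round 1 first-place votes: the Riverside lot 8, the East site 1, the Downtown lot 5, the South site 3.
the Riverside lot and the Downtown lot advance.
Runoff: the Riverside lot is preferred to the Downtown lot by 11 voters; the Downtown lot by 6.
the Riverside lot wins the runoff.

the Riverside lot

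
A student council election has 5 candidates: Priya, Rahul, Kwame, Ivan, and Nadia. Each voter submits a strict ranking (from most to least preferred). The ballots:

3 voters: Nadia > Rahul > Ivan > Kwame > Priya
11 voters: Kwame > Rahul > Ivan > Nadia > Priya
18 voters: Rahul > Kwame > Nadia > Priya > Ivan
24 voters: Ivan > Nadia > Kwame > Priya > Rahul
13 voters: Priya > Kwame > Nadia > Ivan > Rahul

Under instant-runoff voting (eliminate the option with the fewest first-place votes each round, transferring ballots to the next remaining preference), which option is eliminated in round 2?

Kwame

Round 1: Priya 13, Rahul 18, Kwame 11, Ivan 24, Nadia 3. Eliminate Nadia.
Round 2: Priya 13, Rahul 21, Kwame 11, Ivan 24. Eliminate Kwame.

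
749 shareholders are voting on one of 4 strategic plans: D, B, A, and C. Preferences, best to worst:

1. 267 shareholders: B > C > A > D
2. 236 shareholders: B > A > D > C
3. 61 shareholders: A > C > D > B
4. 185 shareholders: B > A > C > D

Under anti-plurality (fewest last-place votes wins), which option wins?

Last-place votes: D 452, B 61, A 0, C 236.
A is ranked last by the fewest voters, so A wins.

A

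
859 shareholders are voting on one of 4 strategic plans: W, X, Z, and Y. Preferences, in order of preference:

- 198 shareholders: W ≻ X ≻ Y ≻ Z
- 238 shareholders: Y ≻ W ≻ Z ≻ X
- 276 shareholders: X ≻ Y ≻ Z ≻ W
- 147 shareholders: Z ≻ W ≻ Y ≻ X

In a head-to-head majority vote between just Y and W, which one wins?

Y

Voters preferring Y to W: 514; preferring W to Y: 345.
Y wins the head-to-head.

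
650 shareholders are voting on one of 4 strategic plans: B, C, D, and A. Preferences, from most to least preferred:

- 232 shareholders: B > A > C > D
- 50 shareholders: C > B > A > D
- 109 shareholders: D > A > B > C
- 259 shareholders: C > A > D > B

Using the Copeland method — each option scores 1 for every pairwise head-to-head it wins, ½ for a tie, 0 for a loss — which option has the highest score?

B: beats C; loses to D and A → score 1.
C: beats D; loses to B and A → score 1.
D: beats B; loses to C and A → score 1.
A: beats B, C, and D → score 3.
A has the best pairwise record.

A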